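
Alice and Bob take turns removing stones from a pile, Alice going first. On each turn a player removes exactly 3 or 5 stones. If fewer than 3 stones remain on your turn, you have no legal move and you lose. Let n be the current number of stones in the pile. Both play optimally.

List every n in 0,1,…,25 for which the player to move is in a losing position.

Compute win/loss labels from the base case upward. A position with no move is L. Any other position is W if it can reach an L in one move, else L.
n=0: no move → L
n=1: no move → L
n=2: no move → L
n=3: reaches L-position 0 → W
n=4: reaches L-position 1 → W
n=5: reaches L-position 2 → W
n=6: reaches L-position 1 → W
n=7: reaches L-position 2 → W
n=8: only reaches 5(W), 3(W), all W → L
n=9: only reaches 6(W), 4(W), all W → L
n=10: only reaches 7(W), 5(W), all W → L
n=11: reaches L-position 8 → W
n=12: reaches L-position 9 → W
n=13: reaches L-position 10 → W
n=14: reaches L-position 9 → W
n=15: reaches L-position 10 → W
n=16: only reaches 13(W), 11(W), all W → L
n=17: only reaches 14(W), 12(W), all W → L
n=18: only reaches 15(W), 13(W), all W → L
n=19: reaches L-position 16 → W
n=20: reaches L-position 17 → W
n=21: reaches L-position 18 → W
n=22: reaches L-position 17 → W
n=23: reaches L-position 18 → W
n=24: only reaches 21(W), 19(W), all W → L
n=25: only reaches 22(W), 20(W), all W → L
Reading off the rows marked L gives the requested list; there are 11 such values of n.

0, 1, 2, 8, 9, 10, 16, 17, 18, 24, 25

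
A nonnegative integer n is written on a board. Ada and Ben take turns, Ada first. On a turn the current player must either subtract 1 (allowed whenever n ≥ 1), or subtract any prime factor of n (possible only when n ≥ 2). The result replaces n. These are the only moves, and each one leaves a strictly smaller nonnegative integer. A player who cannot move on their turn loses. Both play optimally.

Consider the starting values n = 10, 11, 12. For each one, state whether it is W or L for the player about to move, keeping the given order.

10: W, 11: W, 12: L

Label each position W (a win for the player to move) or L (a loss). A position with no legal move is L; any other position is W exactly when some move reaches an L, and L when every move reaches a W.
n=0: no move → L
n=1: reaches L-position 0 → W
n=2: reaches L-position 0 → W
n=3: reaches L-position 0 → W
n=4: only reaches 2(W), 3(W), all W → L
n=5: reaches L-position 0 → W
n=6: reaches L-position 4 → W
n=7: reaches L-position 0 → W
n=8: only reaches 6(W), 7(W), all W → L
n=9: reaches L-position 8 → W
n=10: reaches L-position 8 → W
n=11: reaches L-position 0 → W
n=12: only reaches 9(W), 10(W), 11(W), all W → L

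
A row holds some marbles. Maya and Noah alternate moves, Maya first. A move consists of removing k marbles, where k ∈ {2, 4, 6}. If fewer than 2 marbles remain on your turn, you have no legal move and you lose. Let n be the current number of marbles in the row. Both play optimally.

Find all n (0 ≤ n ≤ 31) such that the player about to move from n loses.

0, 1, 8, 9, 16, 17, 24, 25

Use the standard recursion: the mover loses at a terminal position; elsewhere, the mover wins exactly when some move hands the opponent an L position.
n=0: no move → L
n=1: no move → L
n=2: can move to 0, which is L ⇒ W
n=3: can move to 1, which is L ⇒ W
n=4: can move to 0, which is L ⇒ W
n=5: can move to 1, which is L ⇒ W
n=6: can move to 0, which is L ⇒ W
n=7: can move to 1, which is L ⇒ W
n=8: moves to 6(W), 4(W), 2(W); every one is W ⇒ L
n=9: moves to 7(W), 5(W), 3(W); every one is W ⇒ L
n=10: can move to 8, which is L ⇒ W
n=11: can move to 9, which is L ⇒ W
n=12: can move to 8, which is L ⇒ W
n=13: can move to 9, which is L ⇒ W
n=14: can move to 8, which is L ⇒ W
n=15: can move to 9, which is L ⇒ W
n=16: moves to 14(W), 12(W), 10(W); every one is W ⇒ L
n=17: moves to 15(W), 13(W), 11(W); every one is W ⇒ L
n=18: can move to 16, which is L ⇒ W
n=19: can move to 17, which is L ⇒ W
n=20: can move to 16, which is L ⇒ W
n=21: can move to 17, which is L ⇒ W
n=22: can move to 16, which is L ⇒ W
n=23: can move to 17, which is L ⇒ W
n=24: moves to 22(W), 20(W), 18(W); every one is W ⇒ L
n=25: moves to 23(W), 21(W), 19(W); every one is W ⇒ L
n=26: can move to 24, which is L ⇒ W
n=27: can move to 25, which is L ⇒ W
n=28: can move to 24, which is L ⇒ W
n=29: can move to 25, which is L ⇒ W
n=30: can move to 24, which is L ⇒ W
n=31: can move to 25, which is L ⇒ W
The losing starting values of n are exactly the entries labelled L in this table (8 of them).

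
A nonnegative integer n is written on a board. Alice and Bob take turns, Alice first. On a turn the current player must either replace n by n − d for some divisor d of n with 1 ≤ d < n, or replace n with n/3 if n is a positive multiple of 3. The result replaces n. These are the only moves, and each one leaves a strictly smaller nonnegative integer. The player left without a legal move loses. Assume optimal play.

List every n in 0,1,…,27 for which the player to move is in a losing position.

0, 1, 4, 7, 9, 11, 13, 15, 17, 19, 23, 25

Use the standard recursion: the mover loses at a terminal position; elsewhere, the mover wins exactly when some move hands the opponent an L position.
n=0: no move → L
n=1: no move → L
n=2: can move to 1, which is L ⇒ W
n=3: can move to 1, which is L ⇒ W
n=4: moves to 2(W), 3(W); every one is W ⇒ L
n=5: can move to 4, which is L ⇒ W
n=6: can move to 4, which is L ⇒ W
n=7: the only move is to 6(W), a W ⇒ L
n=8: can move to 4, which is L ⇒ W
n=9: moves to 3(W), 6(W), 8(W); every one is W ⇒ L
n=10: can move to 9, which is L ⇒ W
n=11: the only move is to 10(W), a W ⇒ L
n=12: can move to 4, which is L ⇒ W
n=13: the only move is to 12(W), a W ⇒ L
n=14: can move to 7, which is L ⇒ W
n=15: moves to 5(W), 10(W), 12(W), 14(W); every one is W ⇒ L
n=16: can move to 15, which is L ⇒ W
n=17: the only move is to 16(W), a W ⇒ L
n=18: can move to 9, which is L ⇒ W
n=19: the only move is to 18(W), a W ⇒ L
n=20: can move to 15, which is L ⇒ W
n=21: can move to 7, which is L ⇒ W
n=22: can move to 11, which is L ⇒ W
n=23: the only move is to 22(W), a W ⇒ L
n=24: can move to 23, which is L ⇒ W
n=25: moves to 20(W), 24(W); every one is W ⇒ L
n=26: can move to 13, which is L ⇒ W
n=27: can move to 9, which is L ⇒ W
The losing starting values of n are exactly the entries labelled L in this table (12 of them).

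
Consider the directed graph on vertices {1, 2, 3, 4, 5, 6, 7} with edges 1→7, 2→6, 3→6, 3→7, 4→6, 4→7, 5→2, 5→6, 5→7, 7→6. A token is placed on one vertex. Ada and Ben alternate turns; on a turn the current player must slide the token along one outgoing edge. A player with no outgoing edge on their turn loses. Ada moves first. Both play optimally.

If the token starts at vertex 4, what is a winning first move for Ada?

Move to 6.

Compute win/loss labels from the base case upward. A position with no move is L. Any other position is W if it can reach an L in one move, else L.
Every edge goes from a vertex to one that appears earlier in the order 6, 7, 4, 3, 2, 5, 1, so processing vertices in that order labels each vertex after all of its successors.
6: no outgoing edge → L
7: W (go to 6, an L position)
4: W (go to 6, an L position)
3: W (go to 6, an L position)
2: W (go to 6, an L position)
5: W (go to 6, an L position)
1: L (sole option 7(W) is W)
From 4, the L positions reachable in one move are: 6.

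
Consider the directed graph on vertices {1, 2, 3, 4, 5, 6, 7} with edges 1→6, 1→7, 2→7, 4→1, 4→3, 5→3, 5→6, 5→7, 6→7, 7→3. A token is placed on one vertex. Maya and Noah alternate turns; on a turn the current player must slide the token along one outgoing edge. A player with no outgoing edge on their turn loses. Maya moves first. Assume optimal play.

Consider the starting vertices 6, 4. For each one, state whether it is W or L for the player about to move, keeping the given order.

Classify positions by backward induction: terminal positions (no move available) are L. From any other position, the mover wins iff some move reaches an L.
Every edge goes from a vertex to one that appears earlier in the order 3, 7, 6, 1, 4, 2, 5, so processing vertices in that order labels each vertex after all of its successors.
3: no outgoing edge → L
7: W (go to 3, an L position)
6: L (sole option 7(W) is W)
1: W (go to 6, an L position)
4: W (go to 3, an L position)
2: L (sole option 7(W) is W)
5: W (go to 6, an L position)

6: L, 4: W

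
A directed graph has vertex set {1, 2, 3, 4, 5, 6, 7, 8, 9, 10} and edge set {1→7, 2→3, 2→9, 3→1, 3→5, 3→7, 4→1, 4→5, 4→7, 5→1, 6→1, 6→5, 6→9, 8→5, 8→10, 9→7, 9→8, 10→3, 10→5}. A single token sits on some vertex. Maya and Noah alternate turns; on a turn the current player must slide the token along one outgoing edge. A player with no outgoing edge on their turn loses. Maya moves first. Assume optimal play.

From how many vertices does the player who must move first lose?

Compute win/loss labels from the base case upward. A position with no move is L. Any other position is W if it can reach an L in one move, else L.
Every edge goes from a vertex to one that appears earlier in the order 7, 1, 5, 3, 10, 8, 9, 2, 6, 4, so processing vertices in that order labels each vertex after all of its successors.
7: no outgoing edge → L
1: reaches L-position 7 → W
5: only reaches 1(W), which is W → L
3: reaches L-position 5 → W
10: reaches L-position 5 → W
8: reaches L-position 5 → W
9: reaches L-position 7 → W
2: only reaches 9(W), 3(W), all W → L
6: reaches L-position 5 → W
4: reaches L-position 5 → W
The L vertices are 2, 5, 7; that is 3 in all.

3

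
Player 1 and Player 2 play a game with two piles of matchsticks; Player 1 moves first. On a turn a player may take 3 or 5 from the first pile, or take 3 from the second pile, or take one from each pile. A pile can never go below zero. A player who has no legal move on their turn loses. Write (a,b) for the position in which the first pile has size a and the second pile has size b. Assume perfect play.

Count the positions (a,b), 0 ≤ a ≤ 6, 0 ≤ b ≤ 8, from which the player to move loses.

Positions with no move are L. A position that does have a move is losing for the player to move precisely when every available move leads to a winning position for the opponent. Fill in the labels:
Every move lowers a or b (never raises either), so fill the grid row by row in increasing a, and left to right within a row: each cell's successors are then already labelled.
      b=0  b=1  b=2  b=3  b=4  b=5  b=6  b=7  b=8
a=0:    L    L    L    W    W    W    L    L    L
a=1:    L    W    W    W    L    L    L    W    W
a=2:    L    W    L    W    L    W    W    W    L
a=3:    W    W    W    W    L    W    W    W    W
a=4:    W    L    L    L    W    W    W    L    L
a=5:    W    W    W    W    W    L    W    W    W
a=6:    W    L    L    L    W    W    W    L    L
Cells with no legal move (terminal, hence L): (0,0), (0,1), (0,2), (1,0), (2,0).
The remaining L cells, each justified by listing all of its moves:
(0,6): the only move is to (0,3)(W), a W ⇒ L
(0,7): the only move is to (0,4)(W), a W ⇒ L
(0,8): the only move is to (0,5)(W), a W ⇒ L
(1,4): moves to (1,1)(W), (0,3)(W); every one is W ⇒ L
(1,5): moves to (1,2)(W), (0,4)(W); every one is W ⇒ L
(1,6): moves to (1,3)(W), (0,5)(W); every one is W ⇒ L
(2,2): the only move is to (1,1)(W), a W ⇒ L
(2,4): moves to (2,1)(W), (1,3)(W); every one is W ⇒ L
(2,8): moves to (2,5)(W), (1,7)(W); every one is W ⇒ L
(3,4): moves to (0,4)(W), (3,1)(W), (2,3)(W); every one is W ⇒ L
(4,1): moves to (1,1)(W), (3,0)(W); every one is W ⇒ L
(4,2): moves to (1,2)(W), (3,1)(W); every one is W ⇒ L
(4,3): moves to (1,3)(W), (4,0)(W), (3,2)(W); every one is W ⇒ L
(4,7): moves to (1,7)(W), (4,4)(W), (3,6)(W); every one is W ⇒ L
(4,8): moves to (1,8)(W), (4,5)(W), (3,7)(W); every one is W ⇒ L
(5,5): moves to (2,5)(W), (0,5)(W), (5,2)(W), (4,4)(W); every one is W ⇒ L
(6,1): moves to (3,1)(W), (1,1)(W), (5,0)(W); every one is W ⇒ L
(6,2): moves to (3,2)(W), (1,2)(W), (5,1)(W); every one is W ⇒ L
(6,3): moves to (3,3)(W), (1,3)(W), (6,0)(W), (5,2)(W); every one is W ⇒ L
(6,7): moves to (3,7)(W), (1,7)(W), (6,4)(W), (5,6)(W); every one is W ⇒ L
(6,8): moves to (3,8)(W), (1,8)(W), (6,5)(W), (5,7)(W); every one is W ⇒ L
Every other cell has at least one move into one of the L cells above, so it is W.
L cells per row: a=0: 6, a=1: 4, a=2: 4, a=3: 1, a=4: 5, a=5: 1, a=6: 5; total 26.

26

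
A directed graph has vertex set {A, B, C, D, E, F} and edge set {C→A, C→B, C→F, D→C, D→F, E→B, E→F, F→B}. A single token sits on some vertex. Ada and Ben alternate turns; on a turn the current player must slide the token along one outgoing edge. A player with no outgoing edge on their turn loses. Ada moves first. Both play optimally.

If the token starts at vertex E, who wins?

Positions with no move are L. A position that does have a move is losing for the player to move precisely when every available move leads to a winning position for the opponent. Fill in the labels:
Every edge goes from a vertex to one that appears earlier in the order A, B, F, C, E, D, so processing vertices in that order labels each vertex after all of its successors.
A: no outgoing edge → L
B: no outgoing edge → L
F: →B(L), so W
C: →B(L), so W
E: →B(L), so W
D: →C(W), F(W) — all W, so L
From E Ada can move to B, reaching an L position.

Ada wins.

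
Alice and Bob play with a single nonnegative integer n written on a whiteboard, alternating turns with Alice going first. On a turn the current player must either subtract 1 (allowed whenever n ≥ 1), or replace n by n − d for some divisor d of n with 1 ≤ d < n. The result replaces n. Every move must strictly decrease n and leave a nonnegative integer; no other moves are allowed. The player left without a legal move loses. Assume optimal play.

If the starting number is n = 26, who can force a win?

Positions with no move are L. A position that does have a move is losing for the player to move precisely when every available move leads to a winning position for the opponent. Fill in the labels:
n=0: no move → L
n=1: reaches L-position 0 → W
n=2: only reaches 1(W), which is W → L
n=3: reaches L-position 2 → W
n=4: reaches L-position 2 → W
n=5: only reaches 4(W), which is W → L
n=6: reaches L-position 5 → W
n=7: only reaches 6(W), which is W → L
n=8: reaches L-position 7 → W
n=9: only reaches 6(W), 8(W), all W → L
n=10: reaches L-position 5 → W
n=11: only reaches 10(W), which is W → L
n=12: reaches L-position 9 → W
n=13: only reaches 12(W), which is W → L
n=14: reaches L-position 7 → W
n=15: only reaches 10(W), 12(W), 14(W), all W → L
n=16: reaches L-position 15 → W
n=17: only reaches 16(W), which is W → L
n=18: reaches L-position 9 → W
n=19: only reaches 18(W), which is W → L
n=20: reaches L-position 15 → W
n=21: only reaches 14(W), 18(W), 20(W), all W → L
n=22: reaches L-position 11 → W
n=23: only reaches 22(W), which is W → L
n=24: reaches L-position 21 → W
n=25: only reaches 20(W), 24(W), all W → L
n=26: reaches L-position 13 → W
From 26 Alice can move to 13, reaching an L position.

Alice wins.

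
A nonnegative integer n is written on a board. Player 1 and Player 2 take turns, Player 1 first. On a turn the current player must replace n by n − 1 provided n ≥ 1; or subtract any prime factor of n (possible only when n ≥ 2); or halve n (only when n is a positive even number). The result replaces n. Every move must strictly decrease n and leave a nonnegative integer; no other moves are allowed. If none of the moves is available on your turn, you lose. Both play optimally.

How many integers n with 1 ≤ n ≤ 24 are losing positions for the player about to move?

Build the W/L table. Terminal = L. A non-terminal position is W if it has a move to some L; otherwise it is L.
n=0: no move → L
n=1: →0(L), so W
n=2: →0(L), so W
n=3: →0(L), so W
n=4: →2(W), 3(W) — all W, so L
n=5: →0(L), so W
n=6: →4(L), so W
n=7: →0(L), so W
n=8: →4(L), so W
n=9: →6(W), 8(W) — all W, so L
n=10: →9(L), so W
n=11: →0(L), so W
n=12: →9(L), so W
n=13: →0(L), so W
n=14: →7(W), 12(W), 13(W) — all W, so L
n=15: →14(L), so W
n=16: →14(L), so W
n=17: →0(L), so W
n=18: →9(L), so W
n=19: →0(L), so W
n=20: →10(W), 15(W), 18(W), 19(W) — all W, so L
n=21: →14(L), so W
n=22: →20(L), so W
n=23: →0(L), so W
n=24: →12(W), 21(W), 22(W), 23(W) — all W, so L
L entries with 1 ≤ n ≤ 24 (n=0 is outside the asked range and is not counted): n = 4, 9, 14, 20, 24; that makes 5.

5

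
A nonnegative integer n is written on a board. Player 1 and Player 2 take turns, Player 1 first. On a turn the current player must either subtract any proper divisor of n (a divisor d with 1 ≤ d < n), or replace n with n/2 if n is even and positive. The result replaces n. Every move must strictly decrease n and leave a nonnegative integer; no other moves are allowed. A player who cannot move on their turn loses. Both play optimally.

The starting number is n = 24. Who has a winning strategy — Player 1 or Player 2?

Player 1 wins.

Compute win/loss labels from the base case upward. A position with no move is L. Any other position is W if it can reach an L in one move, else L.
n=0: no move → L
n=1: no move → L
n=2: →1(L), so W
n=3: →2(W) only, which is W, so L
n=4: →3(L), so W
n=5: →4(W) only, which is W, so L
n=6: →3(L), so W
n=7: →6(W) only, which is W, so L
n=8: →7(L), so W
n=9: →6(W), 8(W) — all W, so L
n=10: →5(L), so W
n=11: →10(W) only, which is W, so L
n=12: →9(L), so W
n=13: →12(W) only, which is W, so L
n=14: →7(L), so W
n=15: →10(W), 12(W), 14(W) — all W, so L
n=16: →15(L), so W
n=17: →16(W) only, which is W, so L
n=18: →9(L), so W
n=19: →18(W) only, which is W, so L
n=20: →15(L), so W
n=21: →14(W), 18(W), 20(W) — all W, so L
n=22: →11(L), so W
n=23: →22(W) only, which is W, so L
n=24: →21(L), so W
From 24 Player 1 can move to 21, reaching an L position.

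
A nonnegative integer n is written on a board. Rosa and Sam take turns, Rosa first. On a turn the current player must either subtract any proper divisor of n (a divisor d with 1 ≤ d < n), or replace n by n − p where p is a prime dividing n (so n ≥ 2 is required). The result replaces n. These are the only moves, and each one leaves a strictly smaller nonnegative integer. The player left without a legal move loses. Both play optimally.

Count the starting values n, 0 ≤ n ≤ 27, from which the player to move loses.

Compute win/loss labels from the base case upward. A position with no move is L. Any other position is W if it can reach an L in one move, else L.
n=0: no move → L
n=1: no move → L
n=2: reaches L-position 0 → W
n=3: reaches L-position 0 → W
n=4: only reaches 2(W), 3(W), all W → L
n=5: reaches L-position 0 → W
n=6: reaches L-position 4 → W
n=7: reaches L-position 0 → W
n=8: reaches L-position 4 → W
n=9: only reaches 6(W), 8(W), all W → L
n=10: reaches L-position 9 → W
n=11: reaches L-position 0 → W
n=12: reaches L-position 9 → W
n=13: reaches L-position 0 → W
n=14: only reaches 7(W), 12(W), 13(W), all W → L
n=15: reaches L-position 14 → W
n=16: reaches L-position 14 → W
n=17: reaches L-position 0 → W
n=18: reaches L-position 9 → W
n=19: reaches L-position 0 → W
n=20: only reaches 10(W), 15(W), 16(W), 18(W), 19(W), all W → L
n=21: reaches L-position 14 → W
n=22: reaches L-position 20 → W
n=23: reaches L-position 0 → W
n=24: reaches L-position 20 → W
n=25: reaches L-position 20 → W
n=26: only reaches 13(W), 24(W), 25(W), all W → L
n=27: reaches L-position 26 → W
L entries with 0 ≤ n ≤ 27: n = 0, 1, 4, 9, 14, 20, 26; that makes 7.

7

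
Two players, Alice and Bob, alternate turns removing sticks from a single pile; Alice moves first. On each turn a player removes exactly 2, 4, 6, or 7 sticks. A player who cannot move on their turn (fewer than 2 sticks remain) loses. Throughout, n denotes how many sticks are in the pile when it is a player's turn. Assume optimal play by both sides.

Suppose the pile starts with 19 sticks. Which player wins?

Use the standard recursion: the mover loses at a terminal position; elsewhere, the mover wins exactly when some move hands the opponent an L position.
n=0: no move → L
n=1: no move → L
n=2: →0(L), so W
n=3: →1(L), so W
n=4: →0(L), so W
n=5: →1(L), so W
n=6: →0(L), so W
n=7: →1(L), so W
n=8: →1(L), so W
n=9: →7(W), 5(W), 3(W), 2(W) — all W, so L
n=10: →8(W), 6(W), 4(W), 3(W) — all W, so L
n=11: →9(L), so W
n=12: →10(L), so W
n=13: →9(L), so W
n=14: →10(L), so W
n=15: →9(L), so W
n=16: →10(L), so W
n=17: →10(L), so W
n=18: →16(W), 14(W), 12(W), 11(W) — all W, so L
n=19: →17(W), 15(W), 13(W), 12(W) — all W, so L
The starting position 19 is L: whatever Alice does, the opponent receives a W position.

Bob wins.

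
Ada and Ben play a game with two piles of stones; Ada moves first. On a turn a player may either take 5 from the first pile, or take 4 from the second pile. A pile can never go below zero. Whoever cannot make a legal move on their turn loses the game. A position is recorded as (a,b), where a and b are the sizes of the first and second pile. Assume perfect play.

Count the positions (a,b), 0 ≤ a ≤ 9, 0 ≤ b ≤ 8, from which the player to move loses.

Work bottom-up. With no move the player to move loses. Otherwise the position is W if at least one move leads to an L position for the opponent, and L if every move leads to a W.
Every move lowers a or b (never raises either), so fill the grid row by row in increasing a, and left to right within a row: each cell's successors are then already labelled.
      b=0  b=1  b=2  b=3  b=4  b=5  b=6  b=7  b=8
a=0:    L    L    L    L    W    W    W    W    L
a=1:    L    L    L    L    W    W    W    W    L
a=2:    L    L    L    L    W    W    W    W    L
a=3:    L    L    L    L    W    W    W    W    L
a=4:    L    L    L    L    W    W    W    W    L
a=5:    W    W    W    W    L    L    L    L    W
a=6:    W    W    W    W    L    L    L    L    W
a=7:    W    W    W    W    L    L    L    L    W
a=8:    W    W    W    W    L    L    L    L    W
a=9:    W    W    W    W    L    L    L    L    W
Cells with no legal move (terminal, hence L): (0,0), (0,1), (0,2), (0,3), (1,0), (1,1), (1,2), (1,3), (2,0), (2,1), (2,2), (2,3), (3,0), (3,1), (3,2), (3,3), (4,0), (4,1), (4,2), (4,3).
The remaining L cells, each justified by listing all of its moves:
(0,8): L (sole option (0,4)(W) is W)
(1,8): L (sole option (1,4)(W) is W)
(2,8): L (sole option (2,4)(W) is W)
(3,8): L (sole option (3,4)(W) is W)
(4,8): L (sole option (4,4)(W) is W)
(5,4): L (options (0,4)(W), (5,0)(W) are all W)
(5,5): L (options (0,5)(W), (5,1)(W) are all W)
(5,6): L (options (0,6)(W), (5,2)(W) are all W)
(5,7): L (options (0,7)(W), (5,3)(W) are all W)
(6,4): L (options (1,4)(W), (6,0)(W) are all W)
(6,5): L (options (1,5)(W), (6,1)(W) are all W)
(6,6): L (options (1,6)(W), (6,2)(W) are all W)
(6,7): L (options (1,7)(W), (6,3)(W) are all W)
(7,4): L (options (2,4)(W), (7,0)(W) are all W)
(7,5): L (options (2,5)(W), (7,1)(W) are all W)
(7,6): L (options (2,6)(W), (7,2)(W) are all W)
(7,7): L (options (2,7)(W), (7,3)(W) are all W)
(8,4): L (options (3,4)(W), (8,0)(W) are all W)
(8,5): L (options (3,5)(W), (8,1)(W) are all W)
(8,6): L (options (3,6)(W), (8,2)(W) are all W)
(8,7): L (options (3,7)(W), (8,3)(W) are all W)
(9,4): L (options (4,4)(W), (9,0)(W) are all W)
(9,5): L (options (4,5)(W), (9,1)(W) are all W)
(9,6): L (options (4,6)(W), (9,2)(W) are all W)
(9,7): L (options (4,7)(W), (9,3)(W) are all W)
Every other cell has at least one move into one of the L cells above, so it is W.
L cells per row: a=0: 5, a=1: 5, a=2: 5, a=3: 5, a=4: 5, a=5: 4, a=6: 4, a=7: 4, a=8: 4, a=9: 4; total 45.

45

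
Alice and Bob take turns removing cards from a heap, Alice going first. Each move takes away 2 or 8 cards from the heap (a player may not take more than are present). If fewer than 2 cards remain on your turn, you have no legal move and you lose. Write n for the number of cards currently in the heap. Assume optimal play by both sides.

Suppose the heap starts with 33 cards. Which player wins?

Classify positions by backward induction: terminal positions (no move available) are L. From any other position, the mover wins iff some move reaches an L.
n=0: no move → L
n=1: no move → L
n=2: reaches L-position 0 → W
n=3: reaches L-position 1 → W
n=4: only reaches 2(W), which is W → L
n=5: only reaches 3(W), which is W → L
n=6: reaches L-position 4 → W
n=7: reaches L-position 5 → W
n=8: reaches L-position 0 → W
n=9: reaches L-position 1 → W
n=10: only reaches 8(W), 2(W), all W → L
n=11: only reaches 9(W), 3(W), all W → L
n=12: reaches L-position 10 → W
n=13: reaches L-position 11 → W
n=14: only reaches 12(W), 6(W), all W → L
n=15: only reaches 13(W), 7(W), all W → L
n=16: reaches L-position 14 → W
n=17: reaches L-position 15 → W
n=18: reaches L-position 10 → W
n=19: reaches L-position 11 → W
n=20: only reaches 18(W), 12(W), all W → L
n=21: only reaches 19(W), 13(W), all W → L
n=22: reaches L-position 20 → W
n=23: reaches L-position 21 → W
n=24: only reaches 22(W), 16(W), all W → L
n=25: only reaches 23(W), 17(W), all W → L
n=26: reaches L-position 24 → W
n=27: reaches L-position 25 → W
n=28: reaches L-position 20 → W
n=29: reaches L-position 21 → W
n=30: only reaches 28(W), 22(W), all W → L
n=31: only reaches 29(W), 23(W), all W → L
n=32: reaches L-position 30 → W
n=33: reaches L-position 31 → W
From 33 Alice can remove 2, leaving 31, reaching an L position.

Alice wins.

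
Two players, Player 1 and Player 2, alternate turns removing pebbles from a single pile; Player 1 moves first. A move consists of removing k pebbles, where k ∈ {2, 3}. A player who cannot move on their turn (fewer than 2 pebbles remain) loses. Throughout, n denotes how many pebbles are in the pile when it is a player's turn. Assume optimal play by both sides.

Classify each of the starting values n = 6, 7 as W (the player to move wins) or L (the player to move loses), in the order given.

Compute win/loss labels from the base case upward. A position with no move is L. Any other position is W if it can reach an L in one move, else L.
n=0: no move → L
n=1: no move → L
n=2: →0(L), so W
n=3: →1(L), so W
n=4: →1(L), so W
n=5: →3(W), 2(W) — all W, so L
n=6: →4(W), 3(W) — all W, so L
n=7: →5(L), so W

6: L, 7: W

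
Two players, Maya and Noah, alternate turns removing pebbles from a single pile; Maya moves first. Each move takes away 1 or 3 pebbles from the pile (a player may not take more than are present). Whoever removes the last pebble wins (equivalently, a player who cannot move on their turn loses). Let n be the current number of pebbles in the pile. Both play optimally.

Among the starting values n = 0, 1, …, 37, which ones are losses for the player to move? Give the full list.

Compute win/loss labels from the base case upward. A position with no move is L. Any other position is W if it can reach an L in one move, else L.
n=0: no move → L
n=1: can move to 0, which is L ⇒ W
n=2: the only move is to 1(W), a W ⇒ L
n=3: can move to 2, which is L ⇒ W
n=4: moves to 3(W), 1(W); every one is W ⇒ L
n=5: can move to 4, which is L ⇒ W
n=6: moves to 5(W), 3(W); every one is W ⇒ L
n=7: can move to 6, which is L ⇒ W
n=8: moves to 7(W), 5(W); every one is W ⇒ L
n=9: can move to 8, which is L ⇒ W
n=10: moves to 9(W), 7(W); every one is W ⇒ L
n=11: can move to 10, which is L ⇒ W
n=12: moves to 11(W), 9(W); every one is W ⇒ L
n=13: can move to 12, which is L ⇒ W
n=14: moves to 13(W), 11(W); every one is W ⇒ L
n=15: can move to 14, which is L ⇒ W
n=16: moves to 15(W), 13(W); every one is W ⇒ L
n=17: can move to 16, which is L ⇒ W
n=18: moves to 17(W), 15(W); every one is W ⇒ L
n=19: can move to 18, which is L ⇒ W
n=20: moves to 19(W), 17(W); every one is W ⇒ L
n=21: can move to 20, which is L ⇒ W
n=22: moves to 21(W), 19(W); every one is W ⇒ L
n=23: can move to 22, which is L ⇒ W
n=24: moves to 23(W), 21(W); every one is W ⇒ L
n=25: can move to 24, which is L ⇒ W
n=26: moves to 25(W), 23(W); every one is W ⇒ L
n=27: can move to 26, which is L ⇒ W
n=28: moves to 27(W), 25(W); every one is W ⇒ L
n=29: can move to 28, which is L ⇒ W
n=30: moves to 29(W), 27(W); every one is W ⇒ L
n=31: can move to 30, which is L ⇒ W
n=32: moves to 31(W), 29(W); every one is W ⇒ L
n=33: can move to 32, which is L ⇒ W
n=34: moves to 33(W), 31(W); every one is W ⇒ L
n=35: can move to 34, which is L ⇒ W
n=36: moves to 35(W), 33(W); every one is W ⇒ L
n=37: can move to 36, which is L ⇒ W
Reading off the rows marked L gives the requested list; there are 19 such values of n.

0, 2, 4, 6, 8, 10, 12, 14, 16, 18, 20, 22, 24, 26, 28, 30, 32, 34, 36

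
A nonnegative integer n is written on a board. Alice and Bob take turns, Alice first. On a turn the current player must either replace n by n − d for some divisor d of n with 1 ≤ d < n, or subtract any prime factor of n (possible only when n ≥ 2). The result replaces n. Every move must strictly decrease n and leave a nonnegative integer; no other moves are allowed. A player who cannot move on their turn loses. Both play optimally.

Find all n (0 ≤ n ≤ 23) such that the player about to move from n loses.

0, 1, 4, 9, 14, 20

Work bottom-up. With no move the player to move loses. Otherwise the position is W if at least one move leads to an L position for the opponent, and L if every move leads to a W.
n=0: no move → L
n=1: no move → L
n=2: →0(L), so W
n=3: →0(L), so W
n=4: →2(W), 3(W) — all W, so L
n=5: →0(L), so W
n=6: →4(L), so W
n=7: →0(L), so W
n=8: →4(L), so W
n=9: →6(W), 8(W) — all W, so L
n=10: →9(L), so W
n=11: →0(L), so W
n=12: →9(L), so W
n=13: →0(L), so W
n=14: →7(W), 12(W), 13(W) — all W, so L
n=15: →14(L), so W
n=16: →14(L), so W
n=17: →0(L), so W
n=18: →9(L), so W
n=19: →0(L), so W
n=20: →10(W), 15(W), 16(W), 18(W), 19(W) — all W, so L
n=21: →14(L), so W
n=22: →20(L), so W
n=23: →0(L), so W
Reading off the rows marked L gives the requested list; there are 6 such values of n.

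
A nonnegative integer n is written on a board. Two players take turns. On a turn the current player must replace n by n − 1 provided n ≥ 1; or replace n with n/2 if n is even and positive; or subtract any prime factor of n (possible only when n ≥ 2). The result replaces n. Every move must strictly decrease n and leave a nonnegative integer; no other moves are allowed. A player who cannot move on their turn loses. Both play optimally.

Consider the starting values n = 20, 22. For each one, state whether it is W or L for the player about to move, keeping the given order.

20: L, 22: W

Use the standard recursion: the mover loses at a terminal position; elsewhere, the mover wins exactly when some move hands the opponent an L position.
n=0: no move → L
n=1: can move to 0, which is L ⇒ W
n=2: can move to 0, which is L ⇒ W
n=3: can move to 0, which is L ⇒ W
n=4: moves to 2(W), 3(W); every one is W ⇒ L
n=5: can move to 0, which is L ⇒ W
n=6: can move to 4, which is L ⇒ W
n=7: can move to 0, which is L ⇒ W
n=8: can move to 4, which is L ⇒ W
n=9: moves to 6(W), 8(W); every one is W ⇒ L
n=10: can move to 9, which is L ⇒ W
n=11: can move to 0, which is L ⇒ W
n=12: can move to 9, which is L ⇒ W
n=13: can move to 0, which is L ⇒ W
n=14: moves to 7(W), 12(W), 13(W); every one is W ⇒ L
n=15: can move to 14, which is L ⇒ W
n=16: can move to 14, which is L ⇒ W
n=17: can move to 0, which is L ⇒ W
n=18: can move to 9, which is L ⇒ W
n=19: can move to 0, which is L ⇒ W
n=20: moves to 10(W), 15(W), 18(W), 19(W); every one is W ⇒ L
n=21: can move to 14, which is L ⇒ W
n=22: can move to 20, which is L ⇒ W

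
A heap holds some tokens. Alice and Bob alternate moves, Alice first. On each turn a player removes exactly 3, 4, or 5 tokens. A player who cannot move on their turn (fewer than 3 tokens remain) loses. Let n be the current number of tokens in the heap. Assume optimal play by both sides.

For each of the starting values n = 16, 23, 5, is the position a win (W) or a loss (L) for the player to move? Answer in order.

Positions with no move are L. A position that does have a move is losing for the player to move precisely when every available move leads to a winning position for the opponent. Fill in the labels:
n=0: no move → L
n=1: no move → L
n=2: no move → L
n=3: →0(L), so W
n=4: →1(L), so W
n=5: →2(L), so W
n=6: →2(L), so W
n=7: →2(L), so W
n=8: →5(W), 4(W), 3(W) — all W, so L
n=9: →6(W), 5(W), 4(W) — all W, so L
n=10: →7(W), 6(W), 5(W) — all W, so L
n=11: →8(L), so W
n=12: →9(L), so W
n=13: →10(L), so W
n=14: →10(L), so W
n=15: →10(L), so W
n=16: →13(W), 12(W), 11(W) — all W, so L
n=17: →14(W), 13(W), 12(W) — all W, so L
n=18: →15(W), 14(W), 13(W) — all W, so L
n=19: →16(L), so W
n=20: →17(L), so W
n=21: →18(L), so W
n=22: →18(L), so W
n=23: →18(L), so W

16: L, 23: W, 5: W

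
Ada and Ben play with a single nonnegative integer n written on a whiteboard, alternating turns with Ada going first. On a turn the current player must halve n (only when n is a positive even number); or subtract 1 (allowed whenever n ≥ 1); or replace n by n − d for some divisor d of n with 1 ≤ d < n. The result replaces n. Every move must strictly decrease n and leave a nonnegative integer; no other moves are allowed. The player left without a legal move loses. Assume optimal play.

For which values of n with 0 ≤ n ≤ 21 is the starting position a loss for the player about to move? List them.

0, 2, 5, 7, 9, 11, 13, 15, 17, 19, 21

Work bottom-up. With no move the player to move loses. Otherwise the position is W if at least one move leads to an L position for the opponent, and L if every move leads to a W.
n=0: no move → L
n=1: can move to 0, which is L ⇒ W
n=2: the only move is to 1(W), a W ⇒ L
n=3: can move to 2, which is L ⇒ W
n=4: can move to 2, which is L ⇒ W
n=5: the only move is to 4(W), a W ⇒ L
n=6: can move to 5, which is L ⇒ W
n=7: the only move is to 6(W), a W ⇒ L
n=8: can move to 7, which is L ⇒ W
n=9: moves to 6(W), 8(W); every one is W ⇒ L
n=10: can move to 5, which is L ⇒ W
n=11: the only move is to 10(W), a W ⇒ L
n=12: can move to 9, which is L ⇒ W
n=13: the only move is to 12(W), a W ⇒ L
n=14: can move to 7, which is L ⇒ W
n=15: moves to 10(W), 12(W), 14(W); every one is W ⇒ L
n=16: can move to 15, which is L ⇒ W
n=17: the only move is to 16(W), a W ⇒ L
n=18: can move to 9, which is L ⇒ W
n=19: the only move is to 18(W), a W ⇒ L
n=20: can move to 15, which is L ⇒ W
n=21: moves to 14(W), 18(W), 20(W); every one is W ⇒ L
The losing starting values of n are exactly the entries labelled L in this table (11 of them).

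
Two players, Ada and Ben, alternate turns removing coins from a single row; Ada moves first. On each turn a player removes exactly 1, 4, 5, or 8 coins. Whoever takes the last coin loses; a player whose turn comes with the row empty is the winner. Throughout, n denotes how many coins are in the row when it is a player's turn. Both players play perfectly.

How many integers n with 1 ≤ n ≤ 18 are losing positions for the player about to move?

4

Compute win/loss labels from the base case upward. A position with no move is W. Any other position is W if it can reach an L in one move, else L.
n=0: no move; the opponent has just taken the last coin and therefore loses → W
n=1: →0(W) only, which is W, so L
n=2: →1(L), so W
n=3: →2(W) only, which is W, so L
n=4: →3(L), so W
n=5: →1(L), so W
n=6: →1(L), so W
n=7: →3(L), so W
n=8: →3(L), so W
n=9: →1(L), so W
n=10: →9(W), 6(W), 5(W), 2(W) — all W, so L
n=11: →10(L), so W
n=12: →11(W), 8(W), 7(W), 4(W) — all W, so L
n=13: →12(L), so W
n=14: →10(L), so W
n=15: →10(L), so W
n=16: →12(L), so W
n=17: →12(L), so W
n=18: →10(L), so W
L entries with 1 ≤ n ≤ 18 (the range starts at n=1): n = 1, 3, 10, 12; that makes 4.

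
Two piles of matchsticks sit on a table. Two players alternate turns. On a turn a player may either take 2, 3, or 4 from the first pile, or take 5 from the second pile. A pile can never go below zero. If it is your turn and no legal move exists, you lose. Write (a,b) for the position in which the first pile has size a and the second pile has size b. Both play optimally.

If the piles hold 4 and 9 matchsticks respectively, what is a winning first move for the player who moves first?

Use the standard recursion: the mover loses at a terminal position; elsewhere, the mover wins exactly when some move hands the opponent an L position.
No move ever increases a pile, so every position that can arise here has a ≤ 4 and b ≤ 9; it is enough to label the cells with 0 ≤ a ≤ 4 and 0 ≤ b ≤ 9.
Every move lowers a or b (never raises either), so fill the grid row by row in increasing a, and left to right within a row: each cell's successors are then already labelled.
      b=0  b=1  b=2  b=3  b=4  b=5  b=6  b=7  b=8  b=9
a=0:    L    L    L    L    L    W    W    W    W    W
a=1:    L    L    L    L    L    W    W    W    W    W
a=2:    W    W    W    W    W    L    L    L    L    L
a=3:    W    W    W    W    W    L    L    L    L    L
a=4:    W    W    W    W    W    W    W    W    W    W
Cells with no legal move (terminal, hence L): (0,0), (0,1), (0,2), (0,3), (0,4), (1,0), (1,1), (1,2), (1,3), (1,4).
The remaining L cells, each justified by listing all of its moves:
(2,5): →(0,5)(W), (2,0)(W) — all W, so L
(2,6): →(0,6)(W), (2,1)(W) — all W, so L
(2,7): →(0,7)(W), (2,2)(W) — all W, so L
(2,8): →(0,8)(W), (2,3)(W) — all W, so L
(2,9): →(0,9)(W), (2,4)(W) — all W, so L
(3,5): →(1,5)(W), (0,5)(W), (3,0)(W) — all W, so L
(3,6): →(1,6)(W), (0,6)(W), (3,1)(W) — all W, so L
(3,7): →(1,7)(W), (0,7)(W), (3,2)(W) — all W, so L
(3,8): →(1,8)(W), (0,8)(W), (3,3)(W) — all W, so L
(3,9): →(1,9)(W), (0,9)(W), (3,4)(W) — all W, so L
Every other cell has at least one move into one of the L cells above, so it is W.
From (4,9), the L positions reachable in one move are: (2,9).

Move to (2,9).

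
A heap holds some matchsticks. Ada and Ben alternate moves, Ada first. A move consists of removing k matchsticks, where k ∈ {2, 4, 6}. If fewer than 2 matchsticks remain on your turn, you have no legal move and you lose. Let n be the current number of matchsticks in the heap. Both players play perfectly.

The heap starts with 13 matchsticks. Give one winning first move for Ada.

Remove 4, leaving 9.

Work bottom-up. With no move the player to move loses. Otherwise the position is W if at least one move leads to an L position for the opponent, and L if every move leads to a W.
n=0: no move → L
n=1: no move → L
n=2: can move to 0, which is L ⇒ W
n=3: can move to 1, which is L ⇒ W
n=4: can move to 0, which is L ⇒ W
n=5: can move to 1, which is L ⇒ W
n=6: can move to 0, which is L ⇒ W
n=7: can move to 1, which is L ⇒ W
n=8: moves to 6(W), 4(W), 2(W); every one is W ⇒ L
n=9: moves to 7(W), 5(W), 3(W); every one is W ⇒ L
n=10: can move to 8, which is L ⇒ W
n=11: can move to 9, which is L ⇒ W
n=12: can move to 8, which is L ⇒ W
n=13: can move to 9, which is L ⇒ W
From 13, the L positions reachable in one move are: 9.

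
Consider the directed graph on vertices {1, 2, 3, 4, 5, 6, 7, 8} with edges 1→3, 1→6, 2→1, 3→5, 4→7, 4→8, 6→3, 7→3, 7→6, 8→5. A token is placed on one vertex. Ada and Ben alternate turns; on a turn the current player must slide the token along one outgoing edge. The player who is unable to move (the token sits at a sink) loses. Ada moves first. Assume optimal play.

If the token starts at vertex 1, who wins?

Work bottom-up. With no move the player to move loses. Otherwise the position is W if at least one move leads to an L position for the opponent, and L if every move leads to a W.
Every edge goes from a vertex to one that appears earlier in the order 5, 3, 6, 1, 2, 8, 7, 4, so processing vertices in that order labels each vertex after all of its successors.
5: no outgoing edge → L
3: can move to 5, which is L ⇒ W
6: the only move is to 3(W), a W ⇒ L
1: can move to 6, which is L ⇒ W
2: the only move is to 1(W), a W ⇒ L
8: can move to 5, which is L ⇒ W
7: can move to 6, which is L ⇒ W
4: moves to 7(W), 8(W); every one is W ⇒ L
From 1 Ada can move to 6, reaching an L position.

Ada wins.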